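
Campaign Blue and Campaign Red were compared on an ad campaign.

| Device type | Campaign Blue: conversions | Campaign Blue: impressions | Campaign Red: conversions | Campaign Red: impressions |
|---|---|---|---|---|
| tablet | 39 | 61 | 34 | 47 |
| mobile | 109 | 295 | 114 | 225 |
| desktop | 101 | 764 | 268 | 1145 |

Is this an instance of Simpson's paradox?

Tablet: Campaign Blue 39/61 = 63.9%, Campaign Red 34/47 = 72.3% → Campaign Red
Mobile: Campaign Blue 109/295 = 36.9%, Campaign Red 114/225 = 50.7% → Campaign Red
Desktop: Campaign Blue 101/764 = 13.2%, Campaign Red 268/1145 = 23.4% → Campaign Red
Overall: Campaign Blue 249/1120 = 22.2%, Campaign Red 416/1417 = 29.4% → Campaign Red
Campaign Red wins overall and in every device group — no reversal.

No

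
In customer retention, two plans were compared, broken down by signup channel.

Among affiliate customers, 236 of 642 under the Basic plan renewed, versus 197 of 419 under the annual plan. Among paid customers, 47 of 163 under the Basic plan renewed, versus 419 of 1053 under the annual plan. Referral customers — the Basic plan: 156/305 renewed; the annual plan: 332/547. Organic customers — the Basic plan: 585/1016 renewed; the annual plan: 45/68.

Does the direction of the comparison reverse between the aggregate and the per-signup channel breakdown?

Yes

Affiliate: the Basic plan 236/642 = 36.8%, the annual plan 197/419 = 47.0% → the annual plan
Paid: the Basic plan 47/163 = 28.8%, the annual plan 419/1053 = 39.8% → the annual plan
Referral: the Basic plan 156/305 = 51.1%, the annual plan 332/547 = 60.7% → the annual plan
Organic: the Basic plan 585/1016 = 57.6%, the annual plan 45/68 = 66.2% → the annual plan
Overall: the Basic plan 1024/2126 = 48.2%, the annual plan 993/2087 = 47.6% → the Basic plan
The annual plan wins each signup group but the Basic plan wins overall — the comparison reverses. The annual plan's customers skew toward paid, which has a lower base rate.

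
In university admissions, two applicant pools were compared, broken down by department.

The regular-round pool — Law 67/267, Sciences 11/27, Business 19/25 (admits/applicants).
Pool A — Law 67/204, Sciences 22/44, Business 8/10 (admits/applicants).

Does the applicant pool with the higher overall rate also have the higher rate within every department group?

Law: the regular-round pool 67/267 = 25.1%, Pool A 67/204 = 32.8% → Pool A
Sciences: the regular-round pool 11/27 = 40.7%, Pool A 22/44 = 50.0% → Pool A
Business: the regular-round pool 19/25 = 76.0%, Pool A 8/10 = 80.0% → Pool A
Overall: the regular-round pool 97/319 = 30.4%, Pool A 97/258 = 37.6% → Pool A
Pool A wins overall and in every department group — no reversal.

Yes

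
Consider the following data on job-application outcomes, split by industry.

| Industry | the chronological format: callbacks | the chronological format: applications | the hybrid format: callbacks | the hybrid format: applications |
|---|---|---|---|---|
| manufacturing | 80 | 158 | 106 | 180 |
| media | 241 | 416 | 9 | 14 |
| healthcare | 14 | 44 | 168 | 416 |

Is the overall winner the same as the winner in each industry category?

Manufacturing: the chronological format 80/158 = 50.6%, the hybrid format 106/180 = 58.9% → the hybrid format
Media: the chronological format 241/416 = 57.9%, the hybrid format 9/14 = 64.3% → the hybrid format
Healthcare: the chronological format 14/44 = 31.8%, the hybrid format 168/416 = 40.4% → the hybrid format
Overall: the chronological format 335/618 = 54.2%, the hybrid format 283/610 = 46.4% → the chronological format
The hybrid format wins each industry group but the chronological format wins overall — the comparison reverses. The hybrid format's applications skew toward healthcare, which has a lower base rate.

No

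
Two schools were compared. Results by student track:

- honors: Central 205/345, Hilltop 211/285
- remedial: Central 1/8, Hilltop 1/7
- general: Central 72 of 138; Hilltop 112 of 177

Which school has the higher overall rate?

Honors: Central 205/345 = 59.4%, Hilltop 211/285 = 74.0% → Hilltop
Remedial: Central 1/8 = 12.5%, Hilltop 1/7 = 14.3% → Hilltop
General: Central 72/138 = 52.2%, Hilltop 112/177 = 63.3% → Hilltop
Overall: Central 278/491 = 56.6%, Hilltop 324/469 = 69.1% → Hilltop

Hilltop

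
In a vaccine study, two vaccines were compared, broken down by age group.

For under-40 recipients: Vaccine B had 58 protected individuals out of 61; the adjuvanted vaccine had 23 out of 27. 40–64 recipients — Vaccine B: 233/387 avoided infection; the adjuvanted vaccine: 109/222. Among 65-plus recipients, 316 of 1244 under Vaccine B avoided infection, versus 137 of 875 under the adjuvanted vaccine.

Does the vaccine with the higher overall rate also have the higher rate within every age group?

Yes

Under-40: Vaccine B 58/61 = 95.1%, the adjuvanted vaccine 23/27 = 85.2% → Vaccine B
40–64: Vaccine B 233/387 = 60.2%, the adjuvanted vaccine 109/222 = 49.1% → Vaccine B
65-plus: Vaccine B 316/1244 = 25.4%, the adjuvanted vaccine 137/875 = 15.7% → Vaccine B
Overall: Vaccine B 607/1692 = 35.9%, the adjuvanted vaccine 269/1124 = 23.9% → Vaccine B
Vaccine B wins overall and in every age group — no reversal.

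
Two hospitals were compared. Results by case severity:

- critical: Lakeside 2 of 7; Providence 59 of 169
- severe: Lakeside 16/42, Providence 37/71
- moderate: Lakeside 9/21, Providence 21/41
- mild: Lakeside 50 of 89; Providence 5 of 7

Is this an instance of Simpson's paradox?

Yes

Critical: Lakeside 2/7 = 28.6%, Providence 59/169 = 34.9% → Providence
Severe: Lakeside 16/42 = 38.1%, Providence 37/71 = 52.1% → Providence
Moderate: Lakeside 9/21 = 42.9%, Providence 21/41 = 51.2% → Providence
Mild: Lakeside 50/89 = 56.2%, Providence 5/7 = 71.4% → Providence
Overall: Lakeside 77/159 = 48.4%, Providence 122/288 = 42.4% → Lakeside
Providence wins each case group but Lakeside wins overall — the comparison reverses. Providence's patients skew toward critical, which has a lower base rate.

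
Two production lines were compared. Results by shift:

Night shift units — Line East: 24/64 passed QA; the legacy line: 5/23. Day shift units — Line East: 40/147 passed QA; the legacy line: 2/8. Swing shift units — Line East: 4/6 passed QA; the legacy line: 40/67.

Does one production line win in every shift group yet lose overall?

Yes

Night shift: Line East 24/64 = 37.5%, the legacy line 5/23 = 21.7% → Line East
Day shift: Line East 40/147 = 27.2%, the legacy line 2/8 = 25.0% → Line East
Swing shift: Line East 4/6 = 66.7%, the legacy line 40/67 = 59.7% → Line East
Overall: Line East 68/217 = 31.3%, the legacy line 47/98 = 48.0% → the legacy line
Line East wins each shift group but the legacy line wins overall — the comparison reverses. Line East's units skew toward day shift, which has a lower base rate.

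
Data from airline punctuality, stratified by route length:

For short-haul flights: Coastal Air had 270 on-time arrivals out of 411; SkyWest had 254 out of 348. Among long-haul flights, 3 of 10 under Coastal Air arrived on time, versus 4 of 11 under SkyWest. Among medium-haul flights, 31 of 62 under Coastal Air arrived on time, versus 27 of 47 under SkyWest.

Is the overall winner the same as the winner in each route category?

Short-haul: Coastal Air 270/411 = 65.7%, SkyWest 254/348 = 73.0% → SkyWest
Long-haul: Coastal Air 3/10 = 30.0%, SkyWest 4/11 = 36.4% → SkyWest
Medium-haul: Coastal Air 31/62 = 50.0%, SkyWest 27/47 = 57.4% → SkyWest
Overall: Coastal Air 304/483 = 62.9%, SkyWest 285/406 = 70.2% → SkyWest
SkyWest wins overall and in every route group — no reversal.

Yes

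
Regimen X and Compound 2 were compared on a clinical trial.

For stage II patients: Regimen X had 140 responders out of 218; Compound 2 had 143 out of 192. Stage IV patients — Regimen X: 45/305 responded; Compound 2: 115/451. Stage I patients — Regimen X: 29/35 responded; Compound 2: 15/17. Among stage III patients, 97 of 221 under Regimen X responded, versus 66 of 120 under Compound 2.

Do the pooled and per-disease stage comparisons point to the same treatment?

Stage II: Regimen X 140/218 = 64.2%, Compound 2 143/192 = 74.5% → Compound 2
Stage IV: Regimen X 45/305 = 14.8%, Compound 2 115/451 = 25.5% → Compound 2
Stage I: Regimen X 29/35 = 82.9%, Compound 2 15/17 = 88.2% → Compound 2
Stage III: Regimen X 97/221 = 43.9%, Compound 2 66/120 = 55.0% → Compound 2
Overall: Regimen X 311/779 = 39.9%, Compound 2 339/780 = 43.5% → Compound 2
Compound 2 wins overall and in every disease group — no reversal.

Yes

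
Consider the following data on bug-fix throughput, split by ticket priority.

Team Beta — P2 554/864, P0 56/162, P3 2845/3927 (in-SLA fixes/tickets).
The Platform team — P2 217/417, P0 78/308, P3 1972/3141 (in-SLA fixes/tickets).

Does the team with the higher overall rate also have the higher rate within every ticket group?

P2: Team Beta 554/864 = 64.1%, the Platform team 217/417 = 52.0% → Team Beta
P0: Team Beta 56/162 = 34.6%, the Platform team 78/308 = 25.3% → Team Beta
P3: Team Beta 2845/3927 = 72.4%, the Platform team 1972/3141 = 62.8% → Team Beta
Overall: Team Beta 3455/4953 = 69.8%, the Platform team 2267/3866 = 58.6% → Team Beta
Team Beta wins overall and in every ticket group — no reversal.

Yes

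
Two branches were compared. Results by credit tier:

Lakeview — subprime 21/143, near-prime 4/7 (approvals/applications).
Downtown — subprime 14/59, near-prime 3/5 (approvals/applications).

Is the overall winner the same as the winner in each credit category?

Subprime: Lakeview 21/143 = 14.7%, Downtown 14/59 = 23.7% → Downtown
Near-prime: Lakeview 4/7 = 57.1%, Downtown 3/5 = 60.0% → Downtown
Overall: Lakeview 25/150 = 16.7%, Downtown 17/64 = 26.6% → Downtown
Downtown wins overall and in every credit group — no reversal.

Yes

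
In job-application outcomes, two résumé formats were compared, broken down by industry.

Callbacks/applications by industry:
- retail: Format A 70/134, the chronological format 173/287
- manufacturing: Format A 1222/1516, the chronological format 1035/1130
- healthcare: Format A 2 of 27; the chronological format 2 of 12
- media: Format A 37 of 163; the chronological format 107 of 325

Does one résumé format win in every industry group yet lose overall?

Retail: Format A 70/134 = 52.2%, the chronological format 173/287 = 60.3% → the chronological format
Manufacturing: Format A 1222/1516 = 80.6%, the chronological format 1035/1130 = 91.6% → the chronological format
Healthcare: Format A 2/27 = 7.4%, the chronological format 2/12 = 16.7% → the chronological format
Media: Format A 37/163 = 22.7%, the chronological format 107/325 = 32.9% → the chronological format
Overall: Format A 1331/1840 = 72.3%, the chronological format 1317/1754 = 75.1% → the chronological format
The chronological format wins overall and in every industry group — no reversal.

No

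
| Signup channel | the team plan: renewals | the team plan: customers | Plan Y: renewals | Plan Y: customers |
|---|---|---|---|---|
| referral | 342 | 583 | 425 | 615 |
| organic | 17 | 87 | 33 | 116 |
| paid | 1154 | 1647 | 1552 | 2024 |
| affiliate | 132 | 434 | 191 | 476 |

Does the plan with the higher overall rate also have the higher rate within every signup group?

Referral: the team plan 342/583 = 58.7%, Plan Y 425/615 = 69.1% → Plan Y
Organic: the team plan 17/87 = 19.5%, Plan Y 33/116 = 28.4% → Plan Y
Paid: the team plan 1154/1647 = 70.1%, Plan Y 1552/2024 = 76.7% → Plan Y
Affiliate: the team plan 132/434 = 30.4%, Plan Y 191/476 = 40.1% → Plan Y
Overall: the team plan 1645/2751 = 59.8%, Plan Y 2201/3231 = 68.1% → Plan Y
Plan Y wins overall and in every signup group — no reversal.

Yes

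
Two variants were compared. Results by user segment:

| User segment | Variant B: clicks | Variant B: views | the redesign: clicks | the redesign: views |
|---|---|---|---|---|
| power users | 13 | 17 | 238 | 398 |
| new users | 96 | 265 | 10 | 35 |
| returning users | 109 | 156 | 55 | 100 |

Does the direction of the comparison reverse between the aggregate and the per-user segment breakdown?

Yes

Power users: Variant B 13/17 = 76.5%, the redesign 238/398 = 59.8% → Variant B
New users: Variant B 96/265 = 36.2%, the redesign 10/35 = 28.6% → Variant B
Returning users: Variant B 109/156 = 69.9%, the redesign 55/100 = 55.0% → Variant B
Overall: Variant B 218/438 = 49.8%, the redesign 303/533 = 56.8% → the redesign
Variant B wins each user group but the redesign wins overall — the comparison reverses. Variant B's views skew toward new users, which has a lower base rate.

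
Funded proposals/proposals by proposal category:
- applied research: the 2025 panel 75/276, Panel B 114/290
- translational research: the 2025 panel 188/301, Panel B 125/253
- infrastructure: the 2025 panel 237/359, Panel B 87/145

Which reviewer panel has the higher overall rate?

the 2025 panel

Applied research: the 2025 panel 75/276 = 27.2%, Panel B 114/290 = 39.3% → Panel B
Translational research: the 2025 panel 188/301 = 62.5%, Panel B 125/253 = 49.4% → the 2025 panel
Infrastructure: the 2025 panel 237/359 = 66.0%, Panel B 87/145 = 60.0% → the 2025 panel
Overall: the 2025 panel 500/936 = 53.4%, Panel B 326/688 = 47.4% → the 2025 panel
(Neither sweeps every proposal group, but the 2025 panel has the higher pooled rate.)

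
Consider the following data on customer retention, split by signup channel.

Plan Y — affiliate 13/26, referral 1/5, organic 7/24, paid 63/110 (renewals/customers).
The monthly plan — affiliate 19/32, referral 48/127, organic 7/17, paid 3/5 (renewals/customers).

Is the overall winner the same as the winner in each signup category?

No

Affiliate: Plan Y 13/26 = 50.0%, the monthly plan 19/32 = 59.4% → the monthly plan
Referral: Plan Y 1/5 = 20.0%, the monthly plan 48/127 = 37.8% → the monthly plan
Organic: Plan Y 7/24 = 29.2%, the monthly plan 7/17 = 41.2% → the monthly plan
Paid: Plan Y 63/110 = 57.3%, the monthly plan 3/5 = 60.0% → the monthly plan
Overall: Plan Y 84/165 = 50.9%, the monthly plan 77/181 = 42.5% → Plan Y
The monthly plan wins each signup group but Plan Y wins overall — the comparison reverses. The monthly plan's customers skew toward referral, which has a lower base rate.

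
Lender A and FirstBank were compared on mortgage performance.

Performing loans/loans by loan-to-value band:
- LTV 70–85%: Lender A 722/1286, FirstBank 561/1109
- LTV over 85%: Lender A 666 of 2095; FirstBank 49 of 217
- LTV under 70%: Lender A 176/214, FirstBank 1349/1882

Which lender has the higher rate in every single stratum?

LTV 70–85%: Lender A 722/1286 = 56.1%, FirstBank 561/1109 = 50.6% → Lender A
LTV over 85%: Lender A 666/2095 = 31.8%, FirstBank 49/217 = 22.6% → Lender A
LTV under 70%: Lender A 176/214 = 82.2%, FirstBank 1349/1882 = 71.7% → Lender A
Lender A has the higher rate in all 3 groups.

Lender A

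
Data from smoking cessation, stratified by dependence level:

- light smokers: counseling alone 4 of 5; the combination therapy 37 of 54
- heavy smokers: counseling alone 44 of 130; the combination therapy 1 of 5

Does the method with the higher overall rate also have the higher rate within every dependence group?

Light smokers: counseling alone 4/5 = 80.0%, the combination therapy 37/54 = 68.5% → counseling alone
Heavy smokers: counseling alone 44/130 = 33.8%, the combination therapy 1/5 = 20.0% → counseling alone
Overall: counseling alone 48/135 = 35.6%, the combination therapy 38/59 = 64.4% → the combination therapy
Counseling alone wins each dependence group but the combination therapy wins overall — the comparison reverses. Counseling alone's participants skew toward heavy smokers, which has a lower base rate.

No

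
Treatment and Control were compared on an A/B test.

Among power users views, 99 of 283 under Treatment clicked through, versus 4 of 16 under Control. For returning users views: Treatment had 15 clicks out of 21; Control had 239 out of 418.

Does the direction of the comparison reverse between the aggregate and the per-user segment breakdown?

Power users: Treatment 99/283 = 35.0%, Control 4/16 = 25.0% → Treatment
Returning users: Treatment 15/21 = 71.4%, Control 239/418 = 57.2% → Treatment
Overall: Treatment 114/304 = 37.5%, Control 243/434 = 56.0% → Control
Treatment wins each user group but Control wins overall — the comparison reverses. Treatment's views skew toward power users, which has a lower base rate.

Yes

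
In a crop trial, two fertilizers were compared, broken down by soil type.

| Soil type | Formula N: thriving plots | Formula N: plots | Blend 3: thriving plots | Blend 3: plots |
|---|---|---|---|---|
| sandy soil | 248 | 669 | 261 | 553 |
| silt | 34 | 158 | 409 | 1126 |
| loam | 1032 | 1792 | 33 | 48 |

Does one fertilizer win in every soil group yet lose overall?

Yes

Sandy soil: Formula N 248/669 = 37.1%, Blend 3 261/553 = 47.2% → Blend 3
Silt: Formula N 34/158 = 21.5%, Blend 3 409/1126 = 36.3% → Blend 3
Loam: Formula N 1032/1792 = 57.6%, Blend 3 33/48 = 68.8% → Blend 3
Overall: Formula N 1314/2619 = 50.2%, Blend 3 703/1727 = 40.7% → Formula N
Blend 3 wins each soil group but Formula N wins overall — the comparison reverses. Blend 3's plots skew toward silt, which has a lower base rate.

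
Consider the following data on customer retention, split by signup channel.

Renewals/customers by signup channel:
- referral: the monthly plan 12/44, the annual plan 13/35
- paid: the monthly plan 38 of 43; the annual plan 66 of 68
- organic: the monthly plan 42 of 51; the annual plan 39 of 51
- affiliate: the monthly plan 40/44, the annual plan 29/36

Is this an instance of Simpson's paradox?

No

Referral: the monthly plan 12/44 = 27.3%, the annual plan 13/35 = 37.1% → the annual plan
Paid: the monthly plan 38/43 = 88.4%, the annual plan 66/68 = 97.1% → the annual plan
Organic: the monthly plan 42/51 = 82.4%, the annual plan 39/51 = 76.5% → the monthly plan
Affiliate: the monthly plan 40/44 = 90.9%, the annual plan 29/36 = 80.6% → the monthly plan
Overall: the monthly plan 132/182 = 72.5%, the annual plan 147/190 = 77.4% → the annual plan
Neither sweeps: the monthly plan wins 2 of 4 groups, the annual plan wins 2. The annual plan wins overall but not every group — no Simpson reversal.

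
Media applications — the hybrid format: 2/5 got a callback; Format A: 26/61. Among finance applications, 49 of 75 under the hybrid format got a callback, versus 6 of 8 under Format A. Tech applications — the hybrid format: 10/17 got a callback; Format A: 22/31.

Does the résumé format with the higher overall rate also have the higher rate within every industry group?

No

Media: the hybrid format 2/5 = 40.0%, Format A 26/61 = 42.6% → Format A
Finance: the hybrid format 49/75 = 65.3%, Format A 6/8 = 75.0% → Format A
Tech: the hybrid format 10/17 = 58.8%, Format A 22/31 = 71.0% → Format A
Overall: the hybrid format 61/97 = 62.9%, Format A 54/100 = 54.0% → the hybrid format
Format A wins each industry group but the hybrid format wins overall — the comparison reverses. Format A's applications skew toward media, which has a lower base rate.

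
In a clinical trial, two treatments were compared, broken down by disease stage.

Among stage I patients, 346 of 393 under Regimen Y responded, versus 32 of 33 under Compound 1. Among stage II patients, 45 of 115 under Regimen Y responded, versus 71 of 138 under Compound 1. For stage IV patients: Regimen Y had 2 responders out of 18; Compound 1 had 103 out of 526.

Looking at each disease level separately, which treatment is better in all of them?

Stage I: Regimen Y 346/393 = 88.0%, Compound 1 32/33 = 97.0% → Compound 1
Stage II: Regimen Y 45/115 = 39.1%, Compound 1 71/138 = 51.4% → Compound 1
Stage IV: Regimen Y 2/18 = 11.1%, Compound 1 103/526 = 19.6% → Compound 1
Compound 1 has the higher rate in all 3 groups.

Compound 1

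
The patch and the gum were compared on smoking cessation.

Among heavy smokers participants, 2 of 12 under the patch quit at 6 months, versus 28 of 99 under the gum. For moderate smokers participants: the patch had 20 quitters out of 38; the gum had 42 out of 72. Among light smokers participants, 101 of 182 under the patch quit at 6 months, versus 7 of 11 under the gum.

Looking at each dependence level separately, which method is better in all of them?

the gum

Heavy smokers: the patch 2/12 = 16.7%, the gum 28/99 = 28.3% → the gum
Moderate smokers: the patch 20/38 = 52.6%, the gum 42/72 = 58.3% → the gum
Light smokers: the patch 101/182 = 55.5%, the gum 7/11 = 63.6% → the gum
The gum has the higher rate in all 3 groups.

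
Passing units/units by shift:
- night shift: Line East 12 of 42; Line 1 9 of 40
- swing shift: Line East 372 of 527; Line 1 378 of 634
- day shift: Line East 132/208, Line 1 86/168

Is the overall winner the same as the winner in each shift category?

Night shift: Line East 12/42 = 28.6%, Line 1 9/40 = 22.5% → Line East
Swing shift: Line East 372/527 = 70.6%, Line 1 378/634 = 59.6% → Line East
Day shift: Line East 132/208 = 63.5%, Line 1 86/168 = 51.2% → Line East
Overall: Line East 516/777 = 66.4%, Line 1 473/842 = 56.2% → Line East
Line East wins overall and in every shift group — no reversal.

Yes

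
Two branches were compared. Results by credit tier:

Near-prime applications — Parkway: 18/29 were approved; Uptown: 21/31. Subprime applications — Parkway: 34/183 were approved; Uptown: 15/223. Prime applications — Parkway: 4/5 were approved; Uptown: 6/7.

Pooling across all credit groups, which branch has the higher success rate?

Parkway

Near-prime: Parkway 18/29 = 62.1%, Uptown 21/31 = 67.7% → Uptown
Subprime: Parkway 34/183 = 18.6%, Uptown 15/223 = 6.7% → Parkway
Prime: Parkway 4/5 = 80.0%, Uptown 6/7 = 85.7% → Uptown
Overall: Parkway 56/217 = 25.8%, Uptown 42/261 = 16.1% → Parkway
(Neither sweeps every credit group, but Parkway has the higher pooled rate.)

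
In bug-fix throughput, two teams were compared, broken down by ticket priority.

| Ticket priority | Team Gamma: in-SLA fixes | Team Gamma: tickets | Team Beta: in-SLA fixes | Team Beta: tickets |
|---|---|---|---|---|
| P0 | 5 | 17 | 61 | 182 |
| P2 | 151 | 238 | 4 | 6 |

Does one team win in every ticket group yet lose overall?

P0: Team Gamma 5/17 = 29.4%, Team Beta 61/182 = 33.5% → Team Beta
P2: Team Gamma 151/238 = 63.4%, Team Beta 4/6 = 66.7% → Team Beta
Overall: Team Gamma 156/255 = 61.2%, Team Beta 65/188 = 34.6% → Team Gamma
Team Beta wins each ticket group but Team Gamma wins overall — the comparison reverses. Team Beta's tickets skew toward P0, which has a lower base rate.

Yes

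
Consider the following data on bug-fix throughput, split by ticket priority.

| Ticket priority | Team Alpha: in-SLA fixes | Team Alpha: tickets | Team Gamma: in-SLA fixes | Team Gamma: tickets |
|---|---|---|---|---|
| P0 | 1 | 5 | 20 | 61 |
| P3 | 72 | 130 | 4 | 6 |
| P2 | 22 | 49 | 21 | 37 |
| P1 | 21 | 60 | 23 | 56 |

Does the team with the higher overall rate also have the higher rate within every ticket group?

No

P0: Team Alpha 1/5 = 20.0%, Team Gamma 20/61 = 32.8% → Team Gamma
P3: Team Alpha 72/130 = 55.4%, Team Gamma 4/6 = 66.7% → Team Gamma
P2: Team Alpha 22/49 = 44.9%, Team Gamma 21/37 = 56.8% → Team Gamma
P1: Team Alpha 21/60 = 35.0%, Team Gamma 23/56 = 41.1% → Team Gamma
Overall: Team Alpha 116/244 = 47.5%, Team Gamma 68/160 = 42.5% → Team Alpha
Team Gamma wins each ticket group but Team Alpha wins overall — the comparison reverses. Team Gamma's tickets skew toward P0, which has a lower base rate.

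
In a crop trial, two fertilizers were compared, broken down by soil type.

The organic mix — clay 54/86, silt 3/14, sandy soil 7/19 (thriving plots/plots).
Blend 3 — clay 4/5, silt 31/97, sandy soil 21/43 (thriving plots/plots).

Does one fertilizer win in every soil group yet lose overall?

Clay: the organic mix 54/86 = 62.8%, Blend 3 4/5 = 80.0% → Blend 3
Silt: the organic mix 3/14 = 21.4%, Blend 3 31/97 = 32.0% → Blend 3
Sandy soil: the organic mix 7/19 = 36.8%, Blend 3 21/43 = 48.8% → Blend 3
Overall: the organic mix 64/119 = 53.8%, Blend 3 56/145 = 38.6% → the organic mix
Blend 3 wins each soil group but the organic mix wins overall — the comparison reverses. Blend 3's plots skew toward silt, which has a lower base rate.

Yes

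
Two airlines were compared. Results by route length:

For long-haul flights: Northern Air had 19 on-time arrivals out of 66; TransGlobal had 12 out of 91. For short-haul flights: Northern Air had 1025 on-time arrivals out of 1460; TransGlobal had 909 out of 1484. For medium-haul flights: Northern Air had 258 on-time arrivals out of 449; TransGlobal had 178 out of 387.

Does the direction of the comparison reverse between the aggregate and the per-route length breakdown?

Long-haul: Northern Air 19/66 = 28.8%, TransGlobal 12/91 = 13.2% → Northern Air
Short-haul: Northern Air 1025/1460 = 70.2%, TransGlobal 909/1484 = 61.3% → Northern Air
Medium-haul: Northern Air 258/449 = 57.5%, TransGlobal 178/387 = 46.0% → Northern Air
Overall: Northern Air 1302/1975 = 65.9%, TransGlobal 1099/1962 = 56.0% → Northern Air
Northern Air wins overall and in every route group — no reversal.

No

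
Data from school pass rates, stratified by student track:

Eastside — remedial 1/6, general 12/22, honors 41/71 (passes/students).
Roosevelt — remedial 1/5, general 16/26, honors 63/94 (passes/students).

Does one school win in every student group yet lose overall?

No

Remedial: Eastside 1/6 = 16.7%, Roosevelt 1/5 = 20.0% → Roosevelt
General: Eastside 12/22 = 54.5%, Roosevelt 16/26 = 61.5% → Roosevelt
Honors: Eastside 41/71 = 57.7%, Roosevelt 63/94 = 67.0% → Roosevelt
Overall: Eastside 54/99 = 54.5%, Roosevelt 80/125 = 64.0% → Roosevelt
Roosevelt wins overall and in every student group — no reversal.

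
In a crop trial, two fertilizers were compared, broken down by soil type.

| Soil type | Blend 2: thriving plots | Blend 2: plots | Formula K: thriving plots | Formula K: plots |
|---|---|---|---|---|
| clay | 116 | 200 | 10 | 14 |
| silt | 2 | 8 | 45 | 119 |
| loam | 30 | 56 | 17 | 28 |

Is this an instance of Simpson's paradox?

Clay: Blend 2 116/200 = 58.0%, Formula K 10/14 = 71.4% → Formula K
Silt: Blend 2 2/8 = 25.0%, Formula K 45/119 = 37.8% → Formula K
Loam: Blend 2 30/56 = 53.6%, Formula K 17/28 = 60.7% → Formula K
Overall: Blend 2 148/264 = 56.1%, Formula K 72/161 = 44.7% → Blend 2
Formula K wins each soil group but Blend 2 wins overall — the comparison reverses. Formula K's plots skew toward silt, which has a lower base rate.

Yes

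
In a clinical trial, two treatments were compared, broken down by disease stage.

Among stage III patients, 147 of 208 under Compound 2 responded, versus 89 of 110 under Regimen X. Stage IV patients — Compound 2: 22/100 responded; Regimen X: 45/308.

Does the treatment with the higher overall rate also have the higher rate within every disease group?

Stage III: Compound 2 147/208 = 70.7%, Regimen X 89/110 = 80.9% → Regimen X
Stage IV: Compound 2 22/100 = 22.0%, Regimen X 45/308 = 14.6% → Compound 2
Overall: Compound 2 169/308 = 54.9%, Regimen X 134/418 = 32.1% → Compound 2
Neither sweeps: Compound 2 wins 1 of 2 groups, Regimen X wins 1. Compound 2 wins overall but not every group — no Simpson reversal.

No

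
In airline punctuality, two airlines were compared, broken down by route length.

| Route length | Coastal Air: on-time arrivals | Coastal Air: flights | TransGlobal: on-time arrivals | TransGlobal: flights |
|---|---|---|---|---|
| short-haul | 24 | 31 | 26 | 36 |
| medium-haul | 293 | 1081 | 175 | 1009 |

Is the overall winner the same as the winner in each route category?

Short-haul: Coastal Air 24/31 = 77.4%, TransGlobal 26/36 = 72.2% → Coastal Air
Medium-haul: Coastal Air 293/1081 = 27.1%, TransGlobal 175/1009 = 17.3% → Coastal Air
Overall: Coastal Air 317/1112 = 28.5%, TransGlobal 201/1045 = 19.2% → Coastal Air
Coastal Air wins overall and in every route group — no reversal.

Yes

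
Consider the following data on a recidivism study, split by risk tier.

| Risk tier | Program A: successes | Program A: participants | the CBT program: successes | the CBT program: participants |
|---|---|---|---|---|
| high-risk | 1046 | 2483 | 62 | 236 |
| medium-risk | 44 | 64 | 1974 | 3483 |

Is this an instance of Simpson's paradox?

Yes

High-risk: Program A 1046/2483 = 42.1%, the CBT program 62/236 = 26.3% → Program A
Medium-risk: Program A 44/64 = 68.8%, the CBT program 1974/3483 = 56.7% → Program A
Overall: Program A 1090/2547 = 42.8%, the CBT program 2036/3719 = 54.7% → the CBT program
Program A wins each risk group but the CBT program wins overall — the comparison reverses. Program A's participants skew toward high-risk, which has a lower base rate.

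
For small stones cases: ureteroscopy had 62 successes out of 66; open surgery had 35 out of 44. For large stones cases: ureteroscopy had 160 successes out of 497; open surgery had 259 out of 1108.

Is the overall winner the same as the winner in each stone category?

Yes

Small stones: ureteroscopy 62/66 = 93.9%, open surgery 35/44 = 79.5% → ureteroscopy
Large stones: ureteroscopy 160/497 = 32.2%, open surgery 259/1108 = 23.4% → ureteroscopy
Overall: ureteroscopy 222/563 = 39.4%, open surgery 294/1152 = 25.5% → ureteroscopy
Ureteroscopy wins overall and in every stone group — no reversal.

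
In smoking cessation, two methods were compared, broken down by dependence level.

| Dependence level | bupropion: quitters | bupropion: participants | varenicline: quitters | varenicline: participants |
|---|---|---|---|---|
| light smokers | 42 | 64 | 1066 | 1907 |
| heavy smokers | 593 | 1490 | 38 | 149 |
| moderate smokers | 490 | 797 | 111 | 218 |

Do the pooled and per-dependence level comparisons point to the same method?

No

Light smokers: bupropion 42/64 = 65.6%, varenicline 1066/1907 = 55.9% → bupropion
Heavy smokers: bupropion 593/1490 = 39.8%, varenicline 38/149 = 25.5% → bupropion
Moderate smokers: bupropion 490/797 = 61.5%, varenicline 111/218 = 50.9% → bupropion
Overall: bupropion 1125/2351 = 47.9%, varenicline 1215/2274 = 53.4% → varenicline
Bupropion wins each dependence group but varenicline wins overall — the comparison reverses. Bupropion's participants skew toward heavy smokers, which has a lower base rate.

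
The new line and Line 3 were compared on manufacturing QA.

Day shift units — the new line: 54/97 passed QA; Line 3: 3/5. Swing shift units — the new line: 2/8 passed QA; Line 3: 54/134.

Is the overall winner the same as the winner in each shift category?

No

Day shift: the new line 54/97 = 55.7%, Line 3 3/5 = 60.0% → Line 3
Swing shift: the new line 2/8 = 25.0%, Line 3 54/134 = 40.3% → Line 3
Overall: the new line 56/105 = 53.3%, Line 3 57/139 = 41.0% → the new line
Line 3 wins each shift group but the new line wins overall — the comparison reverses. Line 3's units skew toward swing shift, which has a lower base rate.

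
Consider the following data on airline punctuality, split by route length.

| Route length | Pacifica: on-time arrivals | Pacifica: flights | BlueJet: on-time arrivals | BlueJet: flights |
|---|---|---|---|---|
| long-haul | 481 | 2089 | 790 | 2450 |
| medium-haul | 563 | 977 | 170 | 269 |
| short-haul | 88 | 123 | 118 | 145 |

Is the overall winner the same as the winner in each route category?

Long-haul: Pacifica 481/2089 = 23.0%, BlueJet 790/2450 = 32.2% → BlueJet
Medium-haul: Pacifica 563/977 = 57.6%, BlueJet 170/269 = 63.2% → BlueJet
Short-haul: Pacifica 88/123 = 71.5%, BlueJet 118/145 = 81.4% → BlueJet
Overall: Pacifica 1132/3189 = 35.5%, BlueJet 1078/2864 = 37.6% → BlueJet
BlueJet wins overall and in every route group — no reversal.

Yes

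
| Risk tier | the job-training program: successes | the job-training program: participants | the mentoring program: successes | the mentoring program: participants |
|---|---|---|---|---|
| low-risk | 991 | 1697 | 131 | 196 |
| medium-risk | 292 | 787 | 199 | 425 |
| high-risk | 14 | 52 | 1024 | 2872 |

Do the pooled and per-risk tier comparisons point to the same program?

No

Low-risk: the job-training program 991/1697 = 58.4%, the mentoring program 131/196 = 66.8% → the mentoring program
Medium-risk: the job-training program 292/787 = 37.1%, the mentoring program 199/425 = 46.8% → the mentoring program
High-risk: the job-training program 14/52 = 26.9%, the mentoring program 1024/2872 = 35.7% → the mentoring program
Overall: the job-training program 1297/2536 = 51.1%, the mentoring program 1354/3493 = 38.8% → the job-training program
The mentoring program wins each risk group but the job-training program wins overall — the comparison reverses. The mentoring program's participants skew toward high-risk, which has a lower base rate.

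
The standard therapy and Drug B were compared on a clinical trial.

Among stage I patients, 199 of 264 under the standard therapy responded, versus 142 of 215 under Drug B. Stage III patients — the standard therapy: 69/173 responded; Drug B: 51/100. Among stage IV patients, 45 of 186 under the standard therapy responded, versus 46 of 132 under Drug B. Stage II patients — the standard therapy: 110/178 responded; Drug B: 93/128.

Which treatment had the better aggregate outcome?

Drug B

Stage I: the standard therapy 199/264 = 75.4%, Drug B 142/215 = 66.0% → the standard therapy
Stage III: the standard therapy 69/173 = 39.9%, Drug B 51/100 = 51.0% → Drug B
Stage IV: the standard therapy 45/186 = 24.2%, Drug B 46/132 = 34.8% → Drug B
Stage II: the standard therapy 110/178 = 61.8%, Drug B 93/128 = 72.7% → Drug B
Overall: the standard therapy 423/801 = 52.8%, Drug B 332/575 = 57.7% → Drug B
(Neither sweeps every disease group, but Drug B has the higher pooled rate.)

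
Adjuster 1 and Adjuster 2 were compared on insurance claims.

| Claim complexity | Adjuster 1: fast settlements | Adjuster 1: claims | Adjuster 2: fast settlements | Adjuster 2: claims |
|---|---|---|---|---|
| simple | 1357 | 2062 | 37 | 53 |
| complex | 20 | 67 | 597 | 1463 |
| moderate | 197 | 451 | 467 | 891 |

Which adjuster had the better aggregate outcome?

Adjuster 1

Simple: Adjuster 1 1357/2062 = 65.8%, Adjuster 2 37/53 = 69.8% → Adjuster 2
Complex: Adjuster 1 20/67 = 29.9%, Adjuster 2 597/1463 = 40.8% → Adjuster 2
Moderate: Adjuster 1 197/451 = 43.7%, Adjuster 2 467/891 = 52.4% → Adjuster 2
Overall: Adjuster 1 1574/2580 = 61.0%, Adjuster 2 1101/2407 = 45.7% → Adjuster 1
(Adjuster 2 wins every claim group but Adjuster 1 wins overall — Adjuster 2's claims skew toward the low-rate complex group.)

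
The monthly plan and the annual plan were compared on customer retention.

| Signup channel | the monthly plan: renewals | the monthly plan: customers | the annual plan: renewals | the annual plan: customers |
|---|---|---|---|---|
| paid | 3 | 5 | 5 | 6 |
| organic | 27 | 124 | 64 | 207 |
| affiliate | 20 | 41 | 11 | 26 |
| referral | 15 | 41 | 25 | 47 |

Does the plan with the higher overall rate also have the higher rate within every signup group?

Paid: the monthly plan 3/5 = 60.0%, the annual plan 5/6 = 83.3% → the annual plan
Organic: the monthly plan 27/124 = 21.8%, the annual plan 64/207 = 30.9% → the annual plan
Affiliate: the monthly plan 20/41 = 48.8%, the annual plan 11/26 = 42.3% → the monthly plan
Referral: the monthly plan 15/41 = 36.6%, the annual plan 25/47 = 53.2% → the annual plan
Overall: the monthly plan 65/211 = 30.8%, the annual plan 105/286 = 36.7% → the annual plan
Neither sweeps: the monthly plan wins 1 of 4 groups, the annual plan wins 3. The annual plan wins overall but not every group — no Simpson reversal.

No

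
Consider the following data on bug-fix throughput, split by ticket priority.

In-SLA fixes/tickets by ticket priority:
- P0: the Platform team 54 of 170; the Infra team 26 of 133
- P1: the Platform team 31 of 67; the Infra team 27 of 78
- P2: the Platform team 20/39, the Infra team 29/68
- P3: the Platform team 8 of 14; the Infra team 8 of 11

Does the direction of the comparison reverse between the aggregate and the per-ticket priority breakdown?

P0: the Platform team 54/170 = 31.8%, the Infra team 26/133 = 19.5% → the Platform team
P1: the Platform team 31/67 = 46.3%, the Infra team 27/78 = 34.6% → the Platform team
P2: the Platform team 20/39 = 51.3%, the Infra team 29/68 = 42.6% → the Platform team
P3: the Platform team 8/14 = 57.1%, the Infra team 8/11 = 72.7% → the Infra team
Overall: the Platform team 113/290 = 39.0%, the Infra team 90/290 = 31.0% → the Platform team
Neither sweeps: the Platform team wins 3 of 4 groups, the Infra team wins 1. The Platform team wins overall but not every group — no Simpson reversal.

No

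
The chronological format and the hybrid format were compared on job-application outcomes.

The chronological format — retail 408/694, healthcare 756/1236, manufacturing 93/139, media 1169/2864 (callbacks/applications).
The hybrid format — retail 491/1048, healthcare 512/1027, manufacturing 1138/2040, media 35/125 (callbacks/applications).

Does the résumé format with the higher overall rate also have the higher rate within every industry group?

Retail: the chronological format 408/694 = 58.8%, the hybrid format 491/1048 = 46.9% → the chronological format
Healthcare: the chronological format 756/1236 = 61.2%, the hybrid format 512/1027 = 49.9% → the chronological format
Manufacturing: the chronological format 93/139 = 66.9%, the hybrid format 1138/2040 = 55.8% → the chronological format
Media: the chronological format 1169/2864 = 40.8%, the hybrid format 35/125 = 28.0% → the chronological format
Overall: the chronological format 2426/4933 = 49.2%, the hybrid format 2176/4240 = 51.3% → the hybrid format
The chronological format wins each industry group but the hybrid format wins overall — the comparison reverses. The chronological format's applications skew toward media, which has a lower base rate.

No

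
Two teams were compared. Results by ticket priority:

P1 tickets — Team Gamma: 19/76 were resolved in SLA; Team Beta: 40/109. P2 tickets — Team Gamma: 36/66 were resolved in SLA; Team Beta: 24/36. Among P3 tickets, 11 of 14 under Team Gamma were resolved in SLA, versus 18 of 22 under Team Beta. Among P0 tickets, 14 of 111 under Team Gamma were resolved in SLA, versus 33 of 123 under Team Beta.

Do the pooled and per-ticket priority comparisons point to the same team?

Yes

P1: Team Gamma 19/76 = 25.0%, Team Beta 40/109 = 36.7% → Team Beta
P2: Team Gamma 36/66 = 54.5%, Team Beta 24/36 = 66.7% → Team Beta
P3: Team Gamma 11/14 = 78.6%, Team Beta 18/22 = 81.8% → Team Beta
P0: Team Gamma 14/111 = 12.6%, Team Beta 33/123 = 26.8% → Team Beta
Overall: Team Gamma 80/267 = 30.0%, Team Beta 115/290 = 39.7% → Team Beta
Team Beta wins overall and in every ticket group — no reversal.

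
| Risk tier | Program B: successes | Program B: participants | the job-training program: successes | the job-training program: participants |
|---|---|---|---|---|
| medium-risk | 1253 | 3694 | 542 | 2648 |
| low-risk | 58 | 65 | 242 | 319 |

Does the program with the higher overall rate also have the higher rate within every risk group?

Yes

Medium-risk: Program B 1253/3694 = 33.9%, the job-training program 542/2648 = 20.5% → Program B
Low-risk: Program B 58/65 = 89.2%, the job-training program 242/319 = 75.9% → Program B
Overall: Program B 1311/3759 = 34.9%, the job-training program 784/2967 = 26.4% → Program B
Program B wins overall and in every risk group — no reversal.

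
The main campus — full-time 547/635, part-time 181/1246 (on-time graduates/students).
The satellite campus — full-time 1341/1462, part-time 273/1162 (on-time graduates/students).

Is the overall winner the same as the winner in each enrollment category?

Full-time: the main campus 547/635 = 86.1%, the satellite campus 1341/1462 = 91.7% → the satellite campus
Part-time: the main campus 181/1246 = 14.5%, the satellite campus 273/1162 = 23.5% → the satellite campus
Overall: the main campus 728/1881 = 38.7%, the satellite campus 1614/2624 = 61.5% → the satellite campus
The satellite campus wins overall and in every enrollment group — no reversal.

Yes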